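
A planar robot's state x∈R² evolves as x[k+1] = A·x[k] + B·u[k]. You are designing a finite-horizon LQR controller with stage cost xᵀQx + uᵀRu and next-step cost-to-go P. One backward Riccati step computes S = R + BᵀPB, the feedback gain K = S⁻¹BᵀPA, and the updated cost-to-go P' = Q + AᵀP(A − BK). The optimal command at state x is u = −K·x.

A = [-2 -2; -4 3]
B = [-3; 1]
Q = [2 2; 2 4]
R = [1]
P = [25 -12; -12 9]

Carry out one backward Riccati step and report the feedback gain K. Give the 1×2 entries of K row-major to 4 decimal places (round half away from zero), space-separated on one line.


-0.0195 1.0065

BᵀP = [-87.0000 45.0000]
S = R + BᵀPB = [1] + [306.0000] = [307.0000]
BᵀPA = [-6.0000 309.0000]
K = S⁻¹·BᵀPA = [-0.0195 1.0065]
A−BK = [-2.0586 1.0195; -3.9805 1.9935]
AᵀP(A−BK) = [51.8827 -25.9609; -25.9609 13.9870]
P' = Q + AᵀP(A−BK) = [53.8827 -23.9609; -23.9609 17.9870]
tr(P') = 71.8697


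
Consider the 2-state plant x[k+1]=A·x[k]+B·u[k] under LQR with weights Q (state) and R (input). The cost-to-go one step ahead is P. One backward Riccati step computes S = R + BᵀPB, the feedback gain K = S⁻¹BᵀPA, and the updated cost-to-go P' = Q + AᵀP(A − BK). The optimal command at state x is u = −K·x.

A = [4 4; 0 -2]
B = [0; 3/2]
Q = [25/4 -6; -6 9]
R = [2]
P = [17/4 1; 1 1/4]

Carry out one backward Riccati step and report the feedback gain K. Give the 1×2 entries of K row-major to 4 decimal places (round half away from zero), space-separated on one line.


BᵀP = [1.5000 0.3750]
S = R + BᵀPB = [2] + [0.5625] = [2.5625]
BᵀPA = [6.0000 5.2500]
K = S⁻¹·BᵀPA = [2.3415 2.0488]
A−BK = [4.0000 4.0000; -3.5122 -5.0732]
AᵀP(A−BK) = [53.9512 47.7073; 47.7073 42.2439]
P' = Q + AᵀP(A−BK) = [60.2012 41.7073; 41.7073 51.2439]
tr(P') = 111.4451

2.3415 2.0488


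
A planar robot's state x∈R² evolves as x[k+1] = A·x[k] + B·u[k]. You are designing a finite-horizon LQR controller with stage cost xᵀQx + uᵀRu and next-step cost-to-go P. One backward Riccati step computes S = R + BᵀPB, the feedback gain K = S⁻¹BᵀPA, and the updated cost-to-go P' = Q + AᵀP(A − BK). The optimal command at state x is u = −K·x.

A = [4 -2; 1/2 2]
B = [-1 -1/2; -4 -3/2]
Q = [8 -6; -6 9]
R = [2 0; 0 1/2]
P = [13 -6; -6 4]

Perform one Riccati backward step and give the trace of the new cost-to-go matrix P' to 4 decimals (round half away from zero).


193.6538

BᵀP = [11.0000 -10.0000; 2.5000 -3.0000]
S = R + BᵀPB = [2 0; 0 1/2] + [29.0000 9.5000; 9.5000 3.2500] = [31.0000 9.5000; 9.5000 3.7500]
BᵀPA = [39.0000 -42.0000; 8.5000 -11.0000]
K = S⁻¹·BᵀPA = [2.5192 -2.0385; -4.1154 2.2308]
A−BK = [4.4615 -2.9231; 4.4038 -2.8077]
AᵀP(A−BK) = [121.7308 -81.4615; -81.4615 54.9231]
P' = Q + AᵀP(A−BK) = [129.7308 -87.4615; -87.4615 63.9231]
tr(P') = 193.6538


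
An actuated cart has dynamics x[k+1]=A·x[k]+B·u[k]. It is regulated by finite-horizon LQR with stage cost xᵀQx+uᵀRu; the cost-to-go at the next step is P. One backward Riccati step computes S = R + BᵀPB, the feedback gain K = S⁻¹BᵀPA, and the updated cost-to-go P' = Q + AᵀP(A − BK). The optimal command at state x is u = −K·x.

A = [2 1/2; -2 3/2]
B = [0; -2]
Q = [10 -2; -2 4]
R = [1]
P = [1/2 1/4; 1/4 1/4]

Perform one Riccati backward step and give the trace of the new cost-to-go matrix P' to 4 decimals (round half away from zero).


15.5625

BᵀP = [-0.5000 -0.5000]
S = R + BᵀPB = [1] + [1.0000] = [2.0000]
BᵀPA = [0.0000 -1.0000]
K = S⁻¹·BᵀPA = [0.0000 -0.5000]
A−BK = [2.0000 0.5000; -2.0000 0.5000]
AᵀP(A−BK) = [1.0000 0.2500; 0.2500 0.5625]
P' = Q + AᵀP(A−BK) = [11.0000 -1.7500; -1.7500 4.5625]
tr(P') = 15.5625


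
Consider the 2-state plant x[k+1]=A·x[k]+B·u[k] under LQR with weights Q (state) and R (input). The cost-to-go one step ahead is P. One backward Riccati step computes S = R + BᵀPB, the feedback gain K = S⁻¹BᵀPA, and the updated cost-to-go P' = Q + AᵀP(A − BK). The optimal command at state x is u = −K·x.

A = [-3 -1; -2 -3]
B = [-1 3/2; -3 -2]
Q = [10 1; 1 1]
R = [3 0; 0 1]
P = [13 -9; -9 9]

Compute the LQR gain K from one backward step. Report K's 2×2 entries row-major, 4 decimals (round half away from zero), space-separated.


1.0928 0.8123 -0.9296 0.0890

BᵀP = [14.0000 -18.0000; 37.5000 -31.5000]
S = R + BᵀPB = [3 0; 0 1] + [40.0000 57.0000; 57.0000 119.2500] = [43.0000 57.0000; 57.0000 120.2500]
BᵀPA = [-6.0000 40.0000; -49.5000 57.0000]
K = S⁻¹·BᵀPA = [1.0928 0.8123; -0.9296 0.0890]
A−BK = [-0.5128 -0.3212; -0.5810 -0.3852]
AᵀP(A−BK) = [5.5403 3.2783; 3.2783 2.4368]
P' = Q + AᵀP(A−BK) = [15.5403 4.2783; 4.2783 3.4368]
tr(P') = 18.9771


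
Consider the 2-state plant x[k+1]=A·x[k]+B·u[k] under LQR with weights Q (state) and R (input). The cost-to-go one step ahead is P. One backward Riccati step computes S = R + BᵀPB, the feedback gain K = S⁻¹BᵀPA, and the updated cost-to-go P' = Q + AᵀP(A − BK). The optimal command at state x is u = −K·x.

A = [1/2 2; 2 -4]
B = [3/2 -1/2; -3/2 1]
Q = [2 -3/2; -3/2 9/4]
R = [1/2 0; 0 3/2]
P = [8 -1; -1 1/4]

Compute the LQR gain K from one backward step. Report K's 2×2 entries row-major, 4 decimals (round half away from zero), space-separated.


0.1499 1.3789 0.0616 -0.2331

BᵀP = [13.5000 -1.8750; -5.0000 0.7500]
S = R + BᵀPB = [1/2 0; 0 3/2] + [23.0625 -8.6250; -8.6250 3.2500] = [23.5625 -8.6250; -8.6250 4.7500]
BᵀPA = [3.0000 34.5000; -1.0000 -13.0000]
K = S⁻¹·BᵀPA = [0.1499 1.3789; 0.0616 -0.2331]
A−BK = [0.3060 -0.1848; 2.1632 -1.6986]
AᵀP(A−BK) = [0.6120 -0.3697; -0.3697 1.3988]
P' = Q + AᵀP(A−BK) = [2.6120 -1.8697; -1.8697 3.6488]
tr(P') = 6.2608


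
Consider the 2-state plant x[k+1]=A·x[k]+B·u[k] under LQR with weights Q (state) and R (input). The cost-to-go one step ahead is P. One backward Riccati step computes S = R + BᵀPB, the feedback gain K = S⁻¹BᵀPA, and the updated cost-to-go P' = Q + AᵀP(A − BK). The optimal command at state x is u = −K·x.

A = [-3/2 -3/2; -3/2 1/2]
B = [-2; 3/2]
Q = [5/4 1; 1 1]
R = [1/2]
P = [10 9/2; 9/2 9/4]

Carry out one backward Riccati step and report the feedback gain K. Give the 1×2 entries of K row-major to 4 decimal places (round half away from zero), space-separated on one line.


BᵀP = [-13.2500 -5.6250]
S = R + BᵀPB = [1/2] + [18.0625] = [18.5625]
BᵀPA = [28.3125 17.0625]
K = S⁻¹·BᵀPA = [1.5253 0.9192]
A−BK = [1.5505 0.3384; -3.7879 -0.8788]
AᵀP(A−BK) = [4.6288 1.5379; 1.5379 0.6288]
P' = Q + AᵀP(A−BK) = [5.8788 2.5379; 2.5379 1.6288]
tr(P') = 7.5076

1.5253 0.9192


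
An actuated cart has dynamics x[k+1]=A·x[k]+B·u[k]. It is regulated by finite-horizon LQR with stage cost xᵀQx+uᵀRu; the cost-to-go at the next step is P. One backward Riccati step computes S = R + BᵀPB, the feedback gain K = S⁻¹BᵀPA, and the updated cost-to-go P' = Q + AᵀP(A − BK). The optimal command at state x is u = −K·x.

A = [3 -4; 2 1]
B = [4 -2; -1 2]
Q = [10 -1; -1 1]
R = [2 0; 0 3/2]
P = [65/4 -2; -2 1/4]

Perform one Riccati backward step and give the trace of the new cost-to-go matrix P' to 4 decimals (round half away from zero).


BᵀP = [67.0000 -8.2500; -36.5000 4.5000]
S = R + BᵀPB = [2 0; 0 3/2] + [276.2500 -150.5000; -150.5000 82.0000] = [278.2500 -150.5000; -150.5000 83.5000]
BᵀPA = [184.5000 -276.2500; -100.5000 150.5000]
K = S⁻¹·BᵀPA = [0.4806 -0.7139; -0.3373 0.5157]
A−BK = [0.4029 -0.1131; 3.1553 -0.7453]
AᵀP(A−BK) = [0.6744 -0.9612; -0.9612 1.4277]
P' = Q + AᵀP(A−BK) = [10.6744 -1.9612; -1.9612 2.4277]
tr(P') = 13.1021

13.1021


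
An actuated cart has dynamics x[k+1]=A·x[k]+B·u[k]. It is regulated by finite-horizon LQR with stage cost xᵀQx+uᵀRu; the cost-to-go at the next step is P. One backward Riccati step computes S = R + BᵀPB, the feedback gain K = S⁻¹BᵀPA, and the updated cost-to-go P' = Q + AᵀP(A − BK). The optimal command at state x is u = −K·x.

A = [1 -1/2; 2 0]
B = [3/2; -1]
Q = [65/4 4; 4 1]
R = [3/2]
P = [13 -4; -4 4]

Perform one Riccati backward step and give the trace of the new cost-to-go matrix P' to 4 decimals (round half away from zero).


BᵀP = [23.5000 -10.0000]
S = R + BᵀPB = [3/2] + [45.2500] = [46.7500]
BᵀPA = [3.5000 -11.7500]
K = S⁻¹·BᵀPA = [0.0749 -0.2513]
A−BK = [0.8877 -0.1230; 2.0749 -0.2513]
AᵀP(A−BK) = [12.7380 -1.6203; -1.6203 0.2968]
P' = Q + AᵀP(A−BK) = [28.9880 2.3797; 2.3797 1.2968]
tr(P') = 30.2848

30.2848


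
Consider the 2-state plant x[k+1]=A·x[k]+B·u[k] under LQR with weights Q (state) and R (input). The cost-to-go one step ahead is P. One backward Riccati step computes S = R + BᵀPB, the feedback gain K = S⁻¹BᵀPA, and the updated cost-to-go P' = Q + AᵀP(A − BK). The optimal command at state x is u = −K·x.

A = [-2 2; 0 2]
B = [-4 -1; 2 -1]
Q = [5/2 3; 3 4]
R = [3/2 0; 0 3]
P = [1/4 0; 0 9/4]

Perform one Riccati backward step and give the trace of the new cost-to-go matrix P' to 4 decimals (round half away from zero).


11.2833

BᵀP = [-1.0000 4.5000; -0.2500 -2.2500]
S = R + BᵀPB = [3/2 0; 0 3] + [13.0000 -3.5000; -3.5000 2.5000] = [14.5000 -3.5000; -3.5000 5.5000]
BᵀPA = [2.0000 7.0000; 0.5000 -5.0000]
K = S⁻¹·BᵀPA = [0.1889 0.3111; 0.2111 -0.7111]
A−BK = [-1.0333 2.5333; -0.1667 0.6667]
AᵀP(A−BK) = [0.5167 -1.2667; -1.2667 4.2667]
P' = Q + AᵀP(A−BK) = [3.0167 1.7333; 1.7333 8.2667]
tr(P') = 11.2833


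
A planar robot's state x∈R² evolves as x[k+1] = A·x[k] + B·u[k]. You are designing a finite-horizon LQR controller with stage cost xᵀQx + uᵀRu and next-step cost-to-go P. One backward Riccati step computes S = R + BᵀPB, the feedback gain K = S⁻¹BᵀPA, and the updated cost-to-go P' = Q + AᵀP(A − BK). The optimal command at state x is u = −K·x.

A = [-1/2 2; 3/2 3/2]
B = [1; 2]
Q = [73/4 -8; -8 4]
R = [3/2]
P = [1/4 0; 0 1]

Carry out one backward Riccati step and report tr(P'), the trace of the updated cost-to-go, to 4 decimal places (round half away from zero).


BᵀP = [0.2500 2.0000]
S = R + BᵀPB = [3/2] + [4.2500] = [5.7500]
BᵀPA = [2.8750 3.5000]
K = S⁻¹·BᵀPA = [0.5000 0.6087]
A−BK = [-1.0000 1.3913; 0.5000 0.2826]
AᵀP(A−BK) = [0.8750 0.2500; 0.2500 1.1196]
P' = Q + AᵀP(A−BK) = [19.1250 -7.7500; -7.7500 5.1196]
tr(P') = 24.2446

24.2446


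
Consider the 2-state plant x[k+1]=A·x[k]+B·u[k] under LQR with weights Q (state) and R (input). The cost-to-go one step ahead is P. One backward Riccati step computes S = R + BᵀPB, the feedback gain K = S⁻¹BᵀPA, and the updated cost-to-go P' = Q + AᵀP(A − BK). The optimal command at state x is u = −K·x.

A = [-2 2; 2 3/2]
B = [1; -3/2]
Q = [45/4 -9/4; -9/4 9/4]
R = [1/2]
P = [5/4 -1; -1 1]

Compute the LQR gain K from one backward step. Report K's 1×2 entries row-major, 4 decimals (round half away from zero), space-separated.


BᵀP = [2.7500 -2.5000]
S = R + BᵀPB = [1/2] + [6.5000] = [7.0000]
BᵀPA = [-10.5000 1.7500]
K = S⁻¹·BᵀPA = [-1.5000 0.2500]
A−BK = [-0.5000 1.7500; -0.2500 1.8750]
AᵀP(A−BK) = [1.2500 -0.3750; -0.3750 0.8125]
P' = Q + AᵀP(A−BK) = [12.5000 -2.6250; -2.6250 3.0625]
tr(P') = 15.5625

-1.5000 0.2500


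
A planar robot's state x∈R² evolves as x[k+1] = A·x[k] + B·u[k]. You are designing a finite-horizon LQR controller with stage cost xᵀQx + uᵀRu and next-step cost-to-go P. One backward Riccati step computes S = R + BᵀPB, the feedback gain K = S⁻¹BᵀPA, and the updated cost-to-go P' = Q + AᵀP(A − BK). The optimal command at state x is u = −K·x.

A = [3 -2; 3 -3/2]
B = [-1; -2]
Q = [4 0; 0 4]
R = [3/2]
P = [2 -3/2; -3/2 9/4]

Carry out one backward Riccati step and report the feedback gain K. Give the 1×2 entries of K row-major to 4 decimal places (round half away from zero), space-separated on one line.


-0.9231 0.3846

BᵀP = [1.0000 -3.0000]
S = R + BᵀPB = [3/2] + [5.0000] = [6.5000]
BᵀPA = [-6.0000 2.5000]
K = S⁻¹·BᵀPA = [-0.9231 0.3846]
A−BK = [2.0769 -1.6154; 1.1538 -0.7308]
AᵀP(A−BK) = [5.7115 -4.0673; -4.0673 3.1010]
P' = Q + AᵀP(A−BK) = [9.7115 -4.0673; -4.0673 7.1010]
tr(P') = 16.8125


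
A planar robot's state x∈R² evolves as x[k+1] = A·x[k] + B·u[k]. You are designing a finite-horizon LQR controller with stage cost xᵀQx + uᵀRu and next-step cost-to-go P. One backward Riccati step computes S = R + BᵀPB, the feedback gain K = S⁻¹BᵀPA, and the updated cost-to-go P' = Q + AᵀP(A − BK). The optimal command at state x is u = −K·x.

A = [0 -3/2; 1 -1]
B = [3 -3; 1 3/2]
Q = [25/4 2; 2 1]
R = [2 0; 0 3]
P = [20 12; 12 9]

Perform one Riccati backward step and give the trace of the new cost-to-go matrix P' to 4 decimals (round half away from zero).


8.7312

BᵀP = [72.0000 45.0000; -42.0000 -22.5000]
S = R + BᵀPB = [2 0; 0 3] + [261.0000 -148.5000; -148.5000 92.2500] = [263.0000 -148.5000; -148.5000 95.2500]
BᵀPA = [45.0000 -153.0000; -22.5000 85.5000]
K = S⁻¹·BᵀPA = [0.3152 -0.6258; 0.2551 -0.0780]
A−BK = [-0.1801 0.1433; 0.3022 -0.2571]
AᵀP(A−BK) = [0.5583 -0.5943; -0.5943 0.9230]
P' = Q + AᵀP(A−BK) = [6.8083 1.4057; 1.4057 1.9230]
tr(P') = 8.7312


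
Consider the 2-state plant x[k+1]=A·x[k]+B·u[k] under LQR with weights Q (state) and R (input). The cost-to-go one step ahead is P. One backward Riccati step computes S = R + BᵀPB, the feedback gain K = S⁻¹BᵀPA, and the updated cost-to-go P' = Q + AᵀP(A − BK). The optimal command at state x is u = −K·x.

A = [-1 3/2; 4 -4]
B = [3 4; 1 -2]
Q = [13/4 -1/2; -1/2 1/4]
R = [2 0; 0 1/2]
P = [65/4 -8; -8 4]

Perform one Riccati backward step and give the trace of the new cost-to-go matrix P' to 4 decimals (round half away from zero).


BᵀP = [40.7500 -20.0000; 81.0000 -40.0000]
S = R + BᵀPB = [2 0; 0 1/2] + [102.2500 203.0000; 203.0000 404.0000] = [104.2500 203.0000; 203.0000 404.5000]
BᵀPA = [-120.7500 141.1250; -241.0000 281.5000]
K = S⁻¹·BᵀPA = [0.0829 -0.0619; -0.6374 0.7270]
A−BK = [1.3009 -1.2222; 2.6422 -2.4841]
AᵀP(A−BK) = [0.6465 -0.6459; -0.6459 0.6517]
P' = Q + AᵀP(A−BK) = [3.8965 -1.1459; -1.1459 0.9017]
tr(P') = 4.7982

4.7982


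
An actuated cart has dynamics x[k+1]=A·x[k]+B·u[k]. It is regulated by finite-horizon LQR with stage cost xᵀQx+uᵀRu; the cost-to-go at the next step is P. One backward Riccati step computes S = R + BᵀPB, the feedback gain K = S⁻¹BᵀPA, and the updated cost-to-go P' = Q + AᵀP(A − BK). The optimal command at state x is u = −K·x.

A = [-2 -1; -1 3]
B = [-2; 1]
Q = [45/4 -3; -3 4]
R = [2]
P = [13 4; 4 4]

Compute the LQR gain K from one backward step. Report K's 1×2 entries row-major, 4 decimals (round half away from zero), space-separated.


BᵀP = [-22.0000 -4.0000]
S = R + BᵀPB = [2] + [40.0000] = [42.0000]
BᵀPA = [48.0000 10.0000]
K = S⁻¹·BᵀPA = [1.1429 0.2381]
A−BK = [0.2857 -0.5238; -2.1429 2.7619]
AᵀP(A−BK) = [17.1429 -17.4286; -17.4286 22.6190]
P' = Q + AᵀP(A−BK) = [28.3929 -20.4286; -20.4286 26.6190]
tr(P') = 55.0119

1.1429 0.2381


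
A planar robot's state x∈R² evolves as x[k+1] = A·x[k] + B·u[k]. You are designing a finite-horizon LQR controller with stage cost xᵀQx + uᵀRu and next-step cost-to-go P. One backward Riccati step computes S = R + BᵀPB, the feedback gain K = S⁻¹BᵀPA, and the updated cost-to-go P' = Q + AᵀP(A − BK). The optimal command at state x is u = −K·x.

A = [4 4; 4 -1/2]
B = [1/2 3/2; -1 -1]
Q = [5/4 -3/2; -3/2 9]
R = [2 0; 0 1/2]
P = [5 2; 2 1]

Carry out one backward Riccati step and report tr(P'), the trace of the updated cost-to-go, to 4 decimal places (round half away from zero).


BᵀP = [0.5000 0.0000; 5.5000 2.0000]
S = R + BᵀPB = [2 0; 0 1/2] + [0.2500 0.7500; 0.7500 6.2500] = [2.2500 0.7500; 0.7500 6.7500]
BᵀPA = [2.0000 2.0000; 30.0000 21.0000]
K = S⁻¹·BᵀPA = [-0.6154 -0.1538; 4.5128 3.1282]
A−BK = [-2.4615 -0.6154; 7.8974 2.4744]
AᵀP(A−BK) = [25.8462 12.4615; 12.4615 6.8654]
P' = Q + AᵀP(A−BK) = [27.0962 10.9615; 10.9615 15.8654]
tr(P') = 42.9615

42.9615


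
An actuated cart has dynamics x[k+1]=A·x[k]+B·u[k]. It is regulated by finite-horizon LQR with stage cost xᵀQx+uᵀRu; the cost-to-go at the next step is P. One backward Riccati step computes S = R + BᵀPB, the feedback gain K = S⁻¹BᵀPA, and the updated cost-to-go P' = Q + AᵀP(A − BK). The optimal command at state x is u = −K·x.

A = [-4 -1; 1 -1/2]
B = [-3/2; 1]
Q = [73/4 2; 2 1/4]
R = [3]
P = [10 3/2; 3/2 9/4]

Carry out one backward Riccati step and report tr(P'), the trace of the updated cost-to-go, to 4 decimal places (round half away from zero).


47.5544

BᵀP = [-13.5000 0.0000]
S = R + BᵀPB = [3] + [20.2500] = [23.2500]
BᵀPA = [54.0000 13.5000]
K = S⁻¹·BᵀPA = [2.3226 0.5806]
A−BK = [-0.5161 -0.1290; -1.3226 -1.0806]
AᵀP(A−BK) = [24.8306 9.0202; 9.0202 4.2238]
P' = Q + AᵀP(A−BK) = [43.0806 11.0202; 11.0202 4.4738]
tr(P') = 47.5544


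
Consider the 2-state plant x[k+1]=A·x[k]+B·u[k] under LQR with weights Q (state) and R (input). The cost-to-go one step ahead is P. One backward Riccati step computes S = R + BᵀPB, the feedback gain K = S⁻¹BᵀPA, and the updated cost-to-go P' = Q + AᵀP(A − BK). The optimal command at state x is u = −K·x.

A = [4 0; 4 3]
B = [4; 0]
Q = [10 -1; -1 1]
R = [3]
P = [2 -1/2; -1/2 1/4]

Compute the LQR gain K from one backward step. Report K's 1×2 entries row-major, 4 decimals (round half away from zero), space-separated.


BᵀP = [8.0000 -2.0000]
S = R + BᵀPB = [3] + [32.0000] = [35.0000]
BᵀPA = [24.0000 -6.0000]
K = S⁻¹·BᵀPA = [0.6857 -0.1714]
A−BK = [1.2571 0.6857; 4.0000 3.0000]
AᵀP(A−BK) = [3.5429 1.1143; 1.1143 1.2214]
P' = Q + AᵀP(A−BK) = [13.5429 0.1143; 0.1143 2.2214]
tr(P') = 15.7643

0.6857 -0.1714


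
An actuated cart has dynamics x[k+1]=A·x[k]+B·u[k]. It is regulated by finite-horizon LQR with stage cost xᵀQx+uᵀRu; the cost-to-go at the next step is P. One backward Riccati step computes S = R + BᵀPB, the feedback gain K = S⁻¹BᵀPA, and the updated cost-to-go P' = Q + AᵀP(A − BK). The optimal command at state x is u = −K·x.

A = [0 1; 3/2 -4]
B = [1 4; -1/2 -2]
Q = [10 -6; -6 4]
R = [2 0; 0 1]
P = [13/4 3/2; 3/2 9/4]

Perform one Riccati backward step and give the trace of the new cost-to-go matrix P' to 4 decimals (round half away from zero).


BᵀP = [2.5000 0.3750; 10.0000 1.5000]
S = R + BᵀPB = [2 0; 0 1] + [2.3125 9.2500; 9.2500 37.0000] = [4.3125 9.2500; 9.2500 38.0000]
BᵀPA = [0.5625 1.0000; 2.2500 4.0000]
K = S⁻¹·BᵀPA = [0.0072 0.0128; 0.0575 0.1022]
A−BK = [-0.2370 0.5786; 1.6185 -3.7893]
AᵀP(A−BK) = [4.9292 -11.4870; -11.4870 26.8286]
P' = Q + AᵀP(A−BK) = [14.9292 -17.4870; -17.4870 30.8286]
tr(P') = 45.7578

45.7578


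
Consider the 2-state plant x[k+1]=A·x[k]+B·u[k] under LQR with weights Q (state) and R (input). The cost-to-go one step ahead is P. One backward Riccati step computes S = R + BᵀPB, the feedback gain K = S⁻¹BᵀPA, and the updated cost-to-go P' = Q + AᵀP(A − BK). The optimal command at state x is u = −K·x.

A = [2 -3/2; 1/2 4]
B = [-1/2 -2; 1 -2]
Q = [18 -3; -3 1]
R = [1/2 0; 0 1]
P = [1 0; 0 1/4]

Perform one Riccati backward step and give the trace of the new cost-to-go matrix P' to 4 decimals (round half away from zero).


BᵀP = [-0.5000 0.2500; -2.0000 -0.5000]
S = R + BᵀPB = [1/2 0; 0 1] + [0.5000 0.5000; 0.5000 5.0000] = [1.0000 0.5000; 0.5000 6.0000]
BᵀPA = [-0.8750 1.7500; -4.2500 1.0000]
K = S⁻¹·BᵀPA = [-0.5435 1.7391; -0.6630 0.0217]
A−BK = [0.4022 -0.5870; -0.2826 2.3043]
AᵀP(A−BK) = [0.7690 -0.8859; -0.8859 3.1848]
P' = Q + AᵀP(A−BK) = [18.7690 -3.8859; -3.8859 4.1848]
tr(P') = 22.9538

22.9538


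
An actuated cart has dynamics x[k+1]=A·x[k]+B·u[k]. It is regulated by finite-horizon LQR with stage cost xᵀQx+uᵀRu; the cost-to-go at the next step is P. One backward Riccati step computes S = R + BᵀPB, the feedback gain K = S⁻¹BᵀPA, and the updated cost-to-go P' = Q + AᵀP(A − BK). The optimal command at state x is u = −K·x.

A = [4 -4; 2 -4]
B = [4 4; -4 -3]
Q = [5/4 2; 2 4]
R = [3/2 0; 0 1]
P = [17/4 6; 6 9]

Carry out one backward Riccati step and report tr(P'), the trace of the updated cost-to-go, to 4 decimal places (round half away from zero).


136.0500

BᵀP = [-7.0000 -12.0000; -1.0000 -3.0000]
S = R + BᵀPB = [3/2 0; 0 1] + [20.0000 8.0000; 8.0000 5.0000] = [21.5000 8.0000; 8.0000 6.0000]
BᵀPA = [-52.0000 76.0000; -10.0000 16.0000]
K = S⁻¹·BᵀPA = [-3.5692 5.0462; 3.0923 -4.0615]
A−BK = [5.9077 -7.9385; -3.0000 4.0000]
AᵀP(A−BK) = [45.3231 -62.2154; -62.2154 85.4769]
P' = Q + AᵀP(A−BK) = [46.5731 -60.2154; -60.2154 89.4769]
tr(P') = 136.0500


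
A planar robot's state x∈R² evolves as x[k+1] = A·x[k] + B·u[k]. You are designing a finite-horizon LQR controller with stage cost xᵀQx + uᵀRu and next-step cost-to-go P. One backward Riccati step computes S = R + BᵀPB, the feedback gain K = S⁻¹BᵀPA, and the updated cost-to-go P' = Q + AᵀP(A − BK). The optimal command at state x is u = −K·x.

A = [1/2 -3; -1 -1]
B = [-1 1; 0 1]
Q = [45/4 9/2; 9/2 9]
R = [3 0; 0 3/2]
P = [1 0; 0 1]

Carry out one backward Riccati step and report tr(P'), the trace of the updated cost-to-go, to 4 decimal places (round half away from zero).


25.8173

BᵀP = [-1.0000 0.0000; 1.0000 1.0000]
S = R + BᵀPB = [3 0; 0 3/2] + [1.0000 -1.0000; -1.0000 2.0000] = [4.0000 -1.0000; -1.0000 3.5000]
BᵀPA = [-0.5000 3.0000; -0.5000 -4.0000]
K = S⁻¹·BᵀPA = [-0.1731 0.5000; -0.1923 -1.0000]
A−BK = [0.5192 -1.5000; -0.8077 0.0000]
AᵀP(A−BK) = [1.0673 -0.7500; -0.7500 4.5000]
P' = Q + AᵀP(A−BK) = [12.3173 3.7500; 3.7500 13.5000]
tr(P') = 25.8173


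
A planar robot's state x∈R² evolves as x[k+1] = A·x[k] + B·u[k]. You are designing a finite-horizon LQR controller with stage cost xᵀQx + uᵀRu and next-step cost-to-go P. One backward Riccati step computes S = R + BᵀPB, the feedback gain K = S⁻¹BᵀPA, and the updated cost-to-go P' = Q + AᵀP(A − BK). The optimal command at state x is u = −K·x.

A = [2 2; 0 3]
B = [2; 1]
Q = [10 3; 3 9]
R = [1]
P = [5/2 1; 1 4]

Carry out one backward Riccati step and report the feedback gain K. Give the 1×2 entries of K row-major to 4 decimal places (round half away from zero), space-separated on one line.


0.6316 1.5789

BᵀP = [6.0000 6.0000]
S = R + BᵀPB = [1] + [18.0000] = [19.0000]
BᵀPA = [12.0000 30.0000]
K = S⁻¹·BᵀPA = [0.6316 1.5789]
A−BK = [0.7368 -1.1579; -0.6316 1.4211]
AᵀP(A−BK) = [2.4211 -2.9474; -2.9474 10.6316]
P' = Q + AᵀP(A−BK) = [12.4211 0.0526; 0.0526 19.6316]
tr(P') = 32.0526


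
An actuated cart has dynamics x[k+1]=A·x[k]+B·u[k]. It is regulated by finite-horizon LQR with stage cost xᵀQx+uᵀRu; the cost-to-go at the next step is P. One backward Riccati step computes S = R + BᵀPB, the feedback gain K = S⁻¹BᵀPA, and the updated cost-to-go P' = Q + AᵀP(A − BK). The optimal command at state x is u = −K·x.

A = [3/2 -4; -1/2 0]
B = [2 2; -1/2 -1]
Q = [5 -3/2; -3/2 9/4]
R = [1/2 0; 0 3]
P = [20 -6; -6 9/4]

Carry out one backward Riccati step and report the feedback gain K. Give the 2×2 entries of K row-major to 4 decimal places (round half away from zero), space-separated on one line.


BᵀP = [43.0000 -13.1250; 46.0000 -14.2500]
S = R + BᵀPB = [1/2 0; 0 3] + [92.5625 99.1250; 99.1250 106.2500] = [93.0625 99.1250; 99.1250 109.2500]
BᵀPA = [71.0625 -172.0000; 76.1250 -184.0000]
K = S⁻¹·BᵀPA = [0.6378 -1.6173; 0.1181 -0.2168]
A−BK = [-0.0118 -0.3318; -0.0630 -1.0255]
AᵀP(A−BK) = [0.2480 -0.5669; -0.5669 1.9337]
P' = Q + AᵀP(A−BK) = [5.2480 -2.0669; -2.0669 4.1837]
tr(P') = 9.4317

0.6378 -1.6173 0.1181 -0.2168


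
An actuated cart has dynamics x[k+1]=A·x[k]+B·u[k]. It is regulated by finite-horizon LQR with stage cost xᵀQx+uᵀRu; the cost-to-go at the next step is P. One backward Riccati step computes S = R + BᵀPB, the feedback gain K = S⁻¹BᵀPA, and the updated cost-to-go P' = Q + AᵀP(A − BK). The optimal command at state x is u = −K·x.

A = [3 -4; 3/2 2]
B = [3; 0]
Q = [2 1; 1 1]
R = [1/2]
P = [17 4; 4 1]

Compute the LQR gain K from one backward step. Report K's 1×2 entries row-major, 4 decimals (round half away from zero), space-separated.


1.1140 -1.1726

BᵀP = [51.0000 12.0000]
S = R + BᵀPB = [1/2] + [153.0000] = [153.5000]
BᵀPA = [171.0000 -180.0000]
K = S⁻¹·BᵀPA = [1.1140 -1.1726]
A−BK = [-0.3420 -0.4821; 1.5000 2.0000]
AᵀP(A−BK) = [0.7549 -0.4788; -0.4788 0.9251]
P' = Q + AᵀP(A−BK) = [2.7549 0.5212; 0.5212 1.9251]
tr(P') = 4.6800


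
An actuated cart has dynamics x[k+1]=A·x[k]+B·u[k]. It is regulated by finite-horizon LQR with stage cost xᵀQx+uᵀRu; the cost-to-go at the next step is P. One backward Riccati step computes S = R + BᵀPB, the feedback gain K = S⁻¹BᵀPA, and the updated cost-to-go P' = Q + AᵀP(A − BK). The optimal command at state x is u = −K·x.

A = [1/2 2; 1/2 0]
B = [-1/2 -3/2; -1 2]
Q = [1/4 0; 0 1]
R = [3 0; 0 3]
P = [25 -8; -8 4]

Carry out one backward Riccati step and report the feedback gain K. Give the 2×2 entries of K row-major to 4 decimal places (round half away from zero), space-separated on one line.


-0.2731 -0.6434 -0.1209 -0.8329

BᵀP = [-4.5000 0.0000; -53.5000 20.0000]
S = R + BᵀPB = [3 0; 0 3] + [2.2500 6.7500; 6.7500 120.2500] = [5.2500 6.7500; 6.7500 123.2500]
BᵀPA = [-2.2500 -9.0000; -16.7500 -107.0000]
K = S⁻¹·BᵀPA = [-0.2731 -0.6434; -0.1209 -0.8329]
A−BK = [0.1820 0.4289; 0.4688 1.0224]
AᵀP(A−BK) = [0.6097 1.6010; 1.6010 5.0873]
P' = Q + AᵀP(A−BK) = [0.8597 1.6010; 1.6010 6.0873]
tr(P') = 6.9470


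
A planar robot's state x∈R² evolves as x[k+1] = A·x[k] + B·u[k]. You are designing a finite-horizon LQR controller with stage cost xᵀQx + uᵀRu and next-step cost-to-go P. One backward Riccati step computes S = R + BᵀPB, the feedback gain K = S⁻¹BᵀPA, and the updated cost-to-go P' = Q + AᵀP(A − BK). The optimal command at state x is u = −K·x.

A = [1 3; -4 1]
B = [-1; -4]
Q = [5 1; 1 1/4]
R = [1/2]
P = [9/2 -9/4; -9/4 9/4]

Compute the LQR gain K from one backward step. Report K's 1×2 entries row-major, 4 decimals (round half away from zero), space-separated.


BᵀP = [4.5000 -6.7500]
S = R + BᵀPB = [1/2] + [22.5000] = [23.0000]
BᵀPA = [31.5000 6.7500]
K = S⁻¹·BᵀPA = [1.3696 0.2935]
A−BK = [2.3696 3.2935; 1.4783 2.1739]
AᵀP(A−BK) = [15.3587 20.0054; 20.0054 27.2690]
P' = Q + AᵀP(A−BK) = [20.3587 21.0054; 21.0054 27.5190]
tr(P') = 47.8777

1.3696 0.2935


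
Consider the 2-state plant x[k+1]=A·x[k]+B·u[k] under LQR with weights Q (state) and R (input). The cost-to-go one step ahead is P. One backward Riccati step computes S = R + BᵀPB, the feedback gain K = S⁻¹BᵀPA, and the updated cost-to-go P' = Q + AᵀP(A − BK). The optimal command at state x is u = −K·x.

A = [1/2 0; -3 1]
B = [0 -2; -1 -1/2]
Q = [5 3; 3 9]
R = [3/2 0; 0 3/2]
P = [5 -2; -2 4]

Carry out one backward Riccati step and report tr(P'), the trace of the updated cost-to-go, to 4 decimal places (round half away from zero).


BᵀP = [2.0000 -4.0000; -9.0000 2.0000]
S = R + BᵀPB = [3/2 0; 0 3/2] + [4.0000 -2.0000; -2.0000 17.0000] = [5.5000 -2.0000; -2.0000 18.5000]
BᵀPA = [13.0000 -4.0000; -10.5000 2.0000]
K = S⁻¹·BᵀPA = [2.2455 -0.7161; -0.3248 0.0307]
A−BK = [-0.1496 0.0614; -0.9169 0.2992]
AᵀP(A−BK) = [10.6477 -3.3683; -3.3683 1.0742]
P' = Q + AᵀP(A−BK) = [15.6477 -0.3683; -0.3683 10.0742]
tr(P') = 25.7219

25.7219


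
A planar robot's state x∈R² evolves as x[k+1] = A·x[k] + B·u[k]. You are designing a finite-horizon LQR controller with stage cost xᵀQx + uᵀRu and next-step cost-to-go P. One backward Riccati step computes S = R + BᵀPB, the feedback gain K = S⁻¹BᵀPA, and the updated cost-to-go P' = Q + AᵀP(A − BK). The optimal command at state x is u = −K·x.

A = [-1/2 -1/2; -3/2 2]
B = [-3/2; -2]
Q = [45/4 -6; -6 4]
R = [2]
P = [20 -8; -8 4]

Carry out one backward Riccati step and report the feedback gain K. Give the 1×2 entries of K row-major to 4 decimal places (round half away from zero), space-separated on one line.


0.0667 1.0000

BᵀP = [-14.0000 4.0000]
S = R + BᵀPB = [2] + [13.0000] = [15.0000]
BᵀPA = [1.0000 15.0000]
K = S⁻¹·BᵀPA = [0.0667 1.0000]
A−BK = [-0.4000 1.0000; -1.3667 4.0000]
AᵀP(A−BK) = [1.9333 -6.0000; -6.0000 22.0000]
P' = Q + AᵀP(A−BK) = [13.1833 -12.0000; -12.0000 26.0000]
tr(P') = 39.1833


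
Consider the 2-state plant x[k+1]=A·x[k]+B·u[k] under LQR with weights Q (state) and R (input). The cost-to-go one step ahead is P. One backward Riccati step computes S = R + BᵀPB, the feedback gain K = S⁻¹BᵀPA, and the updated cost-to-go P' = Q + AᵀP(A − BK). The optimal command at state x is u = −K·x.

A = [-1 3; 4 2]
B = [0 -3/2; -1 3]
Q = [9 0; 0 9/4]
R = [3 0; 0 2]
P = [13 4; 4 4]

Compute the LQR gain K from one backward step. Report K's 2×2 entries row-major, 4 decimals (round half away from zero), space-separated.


-1.0178 -3.7647 0.8126 -1.0588

BᵀP = [-4.0000 -4.0000; -7.5000 6.0000]
S = R + BᵀPB = [3 0; 0 2] + [4.0000 -6.0000; -6.0000 29.2500] = [7.0000 -6.0000; -6.0000 31.2500]
BᵀPA = [-12.0000 -20.0000; 31.5000 -10.5000]
K = S⁻¹·BᵀPA = [-1.0178 -3.7647; 0.8126 -1.0588]
A−BK = [0.2189 1.4118; 0.5445 1.4118]
AᵀP(A−BK) = [7.1902 21.1765; 21.1765 94.5882]
P' = Q + AᵀP(A−BK) = [16.1902 21.1765; 21.1765 96.8382]
tr(P') = 113.0284


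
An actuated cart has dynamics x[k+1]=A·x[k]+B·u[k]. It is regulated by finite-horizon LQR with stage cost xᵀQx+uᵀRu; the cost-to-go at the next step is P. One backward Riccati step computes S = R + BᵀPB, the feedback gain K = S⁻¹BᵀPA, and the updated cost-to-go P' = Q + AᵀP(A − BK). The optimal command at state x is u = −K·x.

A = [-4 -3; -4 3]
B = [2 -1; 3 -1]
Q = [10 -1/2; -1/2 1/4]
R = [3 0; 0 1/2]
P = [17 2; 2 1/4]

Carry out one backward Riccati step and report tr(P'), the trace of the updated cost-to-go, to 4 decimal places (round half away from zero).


BᵀP = [40.0000 4.7500; -19.0000 -2.2500]
S = R + BᵀPB = [3 0; 0 1/2] + [94.2500 -44.7500; -44.7500 21.2500] = [97.2500 -44.7500; -44.7500 21.7500]
BᵀPA = [-179.0000 -105.7500; 85.0000 50.2500]
K = S⁻¹·BᵀPA = [-0.7947 -0.4562; 2.2730 1.3718]
A−BK = [-0.1376 -0.7159; 0.6570 5.7403]
AᵀP(A−BK) = [4.5461 2.7436; 2.7436 2.0777]
P' = Q + AᵀP(A−BK) = [14.5461 2.2436; 2.2436 2.3277]
tr(P') = 16.8738

16.8738


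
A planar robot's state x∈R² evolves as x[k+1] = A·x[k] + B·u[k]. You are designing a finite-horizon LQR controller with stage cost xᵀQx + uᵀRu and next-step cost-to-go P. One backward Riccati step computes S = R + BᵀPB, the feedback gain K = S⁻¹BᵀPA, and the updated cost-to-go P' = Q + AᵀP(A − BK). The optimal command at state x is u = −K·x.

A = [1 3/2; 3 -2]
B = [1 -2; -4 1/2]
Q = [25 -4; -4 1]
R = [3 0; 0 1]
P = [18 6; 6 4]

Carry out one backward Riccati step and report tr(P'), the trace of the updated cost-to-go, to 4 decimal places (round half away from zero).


BᵀP = [-6.0000 -10.0000; -33.0000 -10.0000]
S = R + BᵀPB = [3 0; 0 1] + [34.0000 7.0000; 7.0000 61.0000] = [37.0000 7.0000; 7.0000 62.0000]
BᵀPA = [-36.0000 11.0000; -63.0000 -29.5000]
K = S⁻¹·BᵀPA = [-0.7978 0.3958; -0.9261 -0.5205]
A−BK = [-0.0543 0.0633; 0.2719 -0.1567]
AᵀP(A−BK) = [2.9385 -0.5432; -0.5432 0.7921]
P' = Q + AᵀP(A−BK) = [27.9385 -4.5432; -4.5432 1.7921]
tr(P') = 29.7306

29.7306


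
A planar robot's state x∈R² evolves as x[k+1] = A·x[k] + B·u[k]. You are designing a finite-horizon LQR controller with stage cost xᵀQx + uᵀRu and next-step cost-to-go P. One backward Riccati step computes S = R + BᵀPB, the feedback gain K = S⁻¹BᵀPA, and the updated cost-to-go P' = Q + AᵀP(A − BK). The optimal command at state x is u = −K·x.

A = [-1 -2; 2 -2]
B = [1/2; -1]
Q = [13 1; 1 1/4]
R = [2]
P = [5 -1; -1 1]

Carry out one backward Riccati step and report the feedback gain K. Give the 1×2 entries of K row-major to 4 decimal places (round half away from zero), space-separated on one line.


BᵀP = [3.5000 -1.5000]
S = R + BᵀPB = [2] + [3.2500] = [5.2500]
BᵀPA = [-6.5000 -4.0000]
K = S⁻¹·BᵀPA = [-1.2381 -0.7619]
A−BK = [-0.3810 -1.6190; 0.7619 -2.7619]
AᵀP(A−BK) = [4.9524 3.0476; 3.0476 12.9524]
P' = Q + AᵀP(A−BK) = [17.9524 4.0476; 4.0476 13.2024]
tr(P') = 31.1548

-1.2381 -0.7619


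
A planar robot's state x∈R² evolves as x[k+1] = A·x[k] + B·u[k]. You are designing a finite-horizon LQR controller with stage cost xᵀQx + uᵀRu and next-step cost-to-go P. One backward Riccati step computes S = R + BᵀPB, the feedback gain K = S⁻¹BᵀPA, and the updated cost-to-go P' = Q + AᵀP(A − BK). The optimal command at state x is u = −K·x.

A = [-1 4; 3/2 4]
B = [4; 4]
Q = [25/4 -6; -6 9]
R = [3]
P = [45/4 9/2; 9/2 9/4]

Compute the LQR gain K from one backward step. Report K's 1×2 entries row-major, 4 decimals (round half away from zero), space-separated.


BᵀP = [63.0000 27.0000]
S = R + BᵀPB = [3] + [360.0000] = [363.0000]
BᵀPA = [-22.5000 360.0000]
K = S⁻¹·BᵀPA = [-0.0620 0.9917]
A−BK = [-0.7521 0.0331; 1.7479 0.0331]
AᵀP(A−BK) = [1.4179 -0.1860; -0.1860 2.9752]
P' = Q + AᵀP(A−BK) = [7.6679 -6.1860; -6.1860 11.9752]
tr(P') = 19.6431

-0.0620 0.9917


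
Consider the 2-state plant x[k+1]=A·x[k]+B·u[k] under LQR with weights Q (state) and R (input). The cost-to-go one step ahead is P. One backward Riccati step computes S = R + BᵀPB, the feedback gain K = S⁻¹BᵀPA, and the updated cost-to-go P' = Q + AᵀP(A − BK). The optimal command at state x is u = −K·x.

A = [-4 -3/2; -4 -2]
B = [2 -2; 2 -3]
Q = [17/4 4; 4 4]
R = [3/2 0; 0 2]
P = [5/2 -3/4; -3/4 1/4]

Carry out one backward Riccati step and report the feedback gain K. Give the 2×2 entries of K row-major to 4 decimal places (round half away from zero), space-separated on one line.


BᵀP = [3.5000 -1.0000; -2.7500 0.7500]
S = R + BᵀPB = [3/2 0; 0 2] + [5.0000 -4.0000; -4.0000 3.2500] = [6.5000 -4.0000; -4.0000 5.2500]
BᵀPA = [-10.0000 -3.2500; 8.0000 2.6250]
K = S⁻¹·BᵀPA = [-1.1310 -0.3621; 0.6621 0.2241]
A−BK = [-0.4138 -0.3276; 0.2483 -0.6034]
AᵀP(A−BK) = [3.3931 1.0862; 1.0862 0.3599]
P' = Q + AᵀP(A−BK) = [7.6431 5.0862; 5.0862 4.3599]
tr(P') = 12.0030

-1.1310 -0.3621 0.6621 0.2241


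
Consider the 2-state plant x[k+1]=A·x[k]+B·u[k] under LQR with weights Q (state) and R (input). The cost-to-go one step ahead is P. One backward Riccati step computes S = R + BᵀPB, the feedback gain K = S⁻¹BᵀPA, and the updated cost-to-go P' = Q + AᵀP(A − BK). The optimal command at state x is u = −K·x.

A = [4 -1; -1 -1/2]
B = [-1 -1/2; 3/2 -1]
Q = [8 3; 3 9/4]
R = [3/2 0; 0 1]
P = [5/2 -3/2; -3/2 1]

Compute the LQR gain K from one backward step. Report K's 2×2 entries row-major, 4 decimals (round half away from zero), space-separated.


BᵀP = [-4.7500 3.0000; 0.2500 -0.2500]
S = R + BᵀPB = [3/2 0; 0 1] + [9.2500 -0.6250; -0.6250 0.1250] = [10.7500 -0.6250; -0.6250 1.1250]
BᵀPA = [-22.0000 3.2500; 1.2500 -0.1250]
K = S⁻¹·BᵀPA = [-2.0481 0.3057; -0.0267 0.0587]
A−BK = [1.9386 -0.6649; 2.0454 -0.8999]
AᵀP(A−BK) = [7.9760 -1.3471; -1.3471 0.2637]
P' = Q + AᵀP(A−BK) = [15.9760 1.6529; 1.6529 2.5137]
tr(P') = 18.4897

-2.0481 0.3057 -0.0267 0.0587


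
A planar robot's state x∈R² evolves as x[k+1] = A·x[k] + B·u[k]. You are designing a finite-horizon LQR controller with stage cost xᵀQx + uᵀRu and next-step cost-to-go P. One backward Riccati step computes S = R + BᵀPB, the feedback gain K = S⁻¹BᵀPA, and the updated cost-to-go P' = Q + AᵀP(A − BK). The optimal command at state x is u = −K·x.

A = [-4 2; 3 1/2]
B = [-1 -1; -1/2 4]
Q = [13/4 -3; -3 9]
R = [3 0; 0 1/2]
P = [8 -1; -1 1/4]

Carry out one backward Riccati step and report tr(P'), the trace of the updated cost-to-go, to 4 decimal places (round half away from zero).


BᵀP = [-7.5000 0.8750; -12.0000 2.0000]
S = R + BᵀPB = [3 0; 0 1/2] + [7.0625 11.0000; 11.0000 20.0000] = [10.0625 11.0000; 11.0000 20.5000]
BᵀPA = [32.6250 -14.5625; 54.0000 -23.0000]
K = S⁻¹·BᵀPA = [0.8772 -0.5339; 2.1634 -0.8355]
A−BK = [-0.9593 0.6306; -5.2151 3.5749]
AᵀP(A−BK) = [8.8047 -5.0912; -5.0912 3.0718]
P' = Q + AᵀP(A−BK) = [12.0547 -8.0912; -8.0912 12.0718]
tr(P') = 24.1265

24.1265


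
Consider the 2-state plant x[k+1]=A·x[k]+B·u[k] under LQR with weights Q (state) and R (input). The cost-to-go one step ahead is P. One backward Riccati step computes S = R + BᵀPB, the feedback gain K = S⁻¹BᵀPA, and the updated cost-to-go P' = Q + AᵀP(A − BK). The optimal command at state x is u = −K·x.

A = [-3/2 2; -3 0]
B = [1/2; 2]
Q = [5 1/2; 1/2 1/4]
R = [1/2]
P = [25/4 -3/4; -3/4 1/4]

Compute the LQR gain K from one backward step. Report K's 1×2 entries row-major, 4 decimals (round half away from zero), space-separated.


-1.8000 2.0800

BᵀP = [1.6250 0.1250]
S = R + BᵀPB = [1/2] + [1.0625] = [1.5625]
BᵀPA = [-2.8125 3.2500]
K = S⁻¹·BᵀPA = [-1.8000 2.0800]
A−BK = [-0.6000 0.9600; 0.6000 -4.1600]
AᵀP(A−BK) = [4.5000 -8.4000; -8.4000 18.2400]
P' = Q + AᵀP(A−BK) = [9.5000 -7.9000; -7.9000 18.4900]
tr(P') = 27.9900


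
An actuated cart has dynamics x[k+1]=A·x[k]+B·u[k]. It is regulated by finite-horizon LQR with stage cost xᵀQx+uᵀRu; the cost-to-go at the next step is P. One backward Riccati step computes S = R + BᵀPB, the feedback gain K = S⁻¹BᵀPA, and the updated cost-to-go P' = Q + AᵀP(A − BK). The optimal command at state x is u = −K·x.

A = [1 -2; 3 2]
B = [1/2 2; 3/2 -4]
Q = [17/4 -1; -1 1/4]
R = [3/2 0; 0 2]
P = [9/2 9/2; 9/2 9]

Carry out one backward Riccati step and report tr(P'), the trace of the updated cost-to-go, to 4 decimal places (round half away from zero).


11.0139

BᵀP = [9.0000 15.7500; -9.0000 -27.0000]
S = R + BᵀPB = [3/2 0; 0 2] + [28.1250 -45.0000; -45.0000 90.0000] = [29.6250 -45.0000; -45.0000 92.0000]
BᵀPA = [56.2500 13.5000; -90.0000 -36.0000]
K = S⁻¹·BᵀPA = [1.6060 -0.5396; -0.1927 -0.6552]
A−BK = [0.5824 -0.4197; -0.1799 0.1884]
AᵀP(A−BK) = [4.8180 -1.6188; -1.6188 1.6959]
P' = Q + AᵀP(A−BK) = [9.0680 -2.6188; -2.6188 1.9459]
tr(P') = 11.0139


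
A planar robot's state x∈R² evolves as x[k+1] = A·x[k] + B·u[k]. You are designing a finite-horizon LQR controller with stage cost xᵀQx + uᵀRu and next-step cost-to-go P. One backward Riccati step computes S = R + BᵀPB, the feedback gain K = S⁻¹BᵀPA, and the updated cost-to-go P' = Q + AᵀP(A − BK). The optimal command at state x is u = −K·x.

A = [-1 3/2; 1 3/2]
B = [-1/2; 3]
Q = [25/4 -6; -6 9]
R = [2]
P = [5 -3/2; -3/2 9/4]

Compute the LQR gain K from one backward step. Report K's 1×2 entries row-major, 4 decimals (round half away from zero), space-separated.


BᵀP = [-7.0000 7.5000]
S = R + BᵀPB = [2] + [26.0000] = [28.0000]
BᵀPA = [14.5000 0.7500]
K = S⁻¹·BᵀPA = [0.5179 0.0268]
A−BK = [-0.7411 1.5134; -0.5536 1.4196]
AᵀP(A−BK) = [2.7411 -4.5134; -4.5134 9.5424]
P' = Q + AᵀP(A−BK) = [8.9911 -10.5134; -10.5134 18.5424]
tr(P') = 27.5335

0.5179 0.0268


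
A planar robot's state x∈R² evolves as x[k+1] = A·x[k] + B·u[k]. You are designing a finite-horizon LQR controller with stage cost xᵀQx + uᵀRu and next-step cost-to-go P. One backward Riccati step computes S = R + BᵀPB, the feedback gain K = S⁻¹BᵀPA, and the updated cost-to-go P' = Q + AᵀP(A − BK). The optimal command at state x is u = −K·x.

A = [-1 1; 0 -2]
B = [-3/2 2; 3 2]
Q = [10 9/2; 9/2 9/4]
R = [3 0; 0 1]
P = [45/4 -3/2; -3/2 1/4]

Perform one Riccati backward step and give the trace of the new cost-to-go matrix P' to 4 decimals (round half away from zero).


BᵀP = [-21.3750 3.0000; 19.5000 -2.5000]
S = R + BᵀPB = [3 0; 0 1] + [41.0625 -36.7500; -36.7500 34.0000] = [44.0625 -36.7500; -36.7500 35.0000]
BᵀPA = [21.3750 -27.3750; -19.5000 24.5000]
K = S⁻¹·BᵀPA = [0.1644 -0.3014; -0.3845 0.3836]
A−BK = [0.0157 -0.2192; 0.2759 -1.8630]
AᵀP(A−BK) = [0.2378 -0.3288; -0.3288 0.6027]
P' = Q + AᵀP(A−BK) = [10.2378 4.1712; 4.1712 2.8527]
tr(P') = 13.0905

13.0905
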